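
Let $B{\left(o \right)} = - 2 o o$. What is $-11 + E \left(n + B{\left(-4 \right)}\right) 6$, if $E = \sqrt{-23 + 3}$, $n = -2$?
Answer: $-11 - 408 i \sqrt{5} \approx -11.0 - 912.32 i$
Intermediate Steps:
$B{\left(o \right)} = - 2 o^{2}$
$E = 2 i \sqrt{5}$ ($E = \sqrt{-20} = 2 i \sqrt{5} \approx 4.4721 i$)
$-11 + E \left(n + B{\left(-4 \right)}\right) 6 = -11 + 2 i \sqrt{5} \left(-2 - 2 \left(-4\right)^{2}\right) 6 = -11 + 2 i \sqrt{5} \left(-2 - 32\right) 6 = -11 + 2 i \sqrt{5} \left(\left(-34\right) 6\right) = -11 + 2 i \sqrt{5} \left(-204\right) = -11 - 408 i \sqrt{5}$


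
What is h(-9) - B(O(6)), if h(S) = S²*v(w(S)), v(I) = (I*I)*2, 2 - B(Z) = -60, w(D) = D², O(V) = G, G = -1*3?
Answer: 1062820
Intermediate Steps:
G = -3
O(V) = -3
B(Z) = 62 (B(Z) = 2 - 1*(-60) = 2 + 60 = 62)
v(I) = 2*I² (v(I) = I²*2 = 2*I²)
h(S) = 2*S⁶ (h(S) = S²*(2*(S²)²) = S²*(2*S⁴) = 2*S⁶)
h(-9) - B(O(6)) = 2*(-9)⁶ - 1*62 = 2*531441 - 62 = 1062882 - 62 = 1062820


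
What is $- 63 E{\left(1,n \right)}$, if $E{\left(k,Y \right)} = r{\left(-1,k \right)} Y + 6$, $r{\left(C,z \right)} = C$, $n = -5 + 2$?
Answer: $-567$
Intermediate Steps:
$n = -3$
$E{\left(k,Y \right)} = 6 - Y$ ($E{\left(k,Y \right)} = - Y + 6 = 6 - Y$)
$- 63 E{\left(1,n \right)} = - 63 \left(6 - -3\right) = - 63 \left(6 + 3\right) = \left(-63\right) 9 = -567$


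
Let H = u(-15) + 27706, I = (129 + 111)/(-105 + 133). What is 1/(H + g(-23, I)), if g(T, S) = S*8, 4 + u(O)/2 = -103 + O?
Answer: 7/192714 ≈ 3.6323e-5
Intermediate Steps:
u(O) = -214 + 2*O (u(O) = -8 + 2*(-103 + O) = -8 + (-206 + 2*O) = -214 + 2*O)
I = 60/7 (I = 240/28 = 240*(1/28) = 60/7 ≈ 8.5714)
g(T, S) = 8*S
H = 27462 (H = (-214 + 2*(-15)) + 27706 = (-214 - 30) + 27706 = -244 + 27706 = 27462)
1/(H + g(-23, I)) = 1/(27462 + 8*(60/7)) = 1/(27462 + 480/7) = 1/(192714/7) = 7/192714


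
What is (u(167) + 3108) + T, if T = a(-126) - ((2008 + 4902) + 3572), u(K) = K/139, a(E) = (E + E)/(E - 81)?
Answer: -23566945/3197 ≈ -7371.6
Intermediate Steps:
a(E) = 2*E/(-81 + E) (a(E) = (2*E)/(-81 + E) = 2*E/(-81 + E))
u(K) = K/139 (u(K) = K*(1/139) = K/139)
T = -241058/23 (T = 2*(-126)/(-81 - 126) - ((2008 + 4902) + 3572) = 2*(-126)/(-207) - (6910 + 3572) = 2*(-126)*(-1/207) - 1*10482 = 28/23 - 10482 = -241058/23 ≈ -10481.)
(u(167) + 3108) + T = ((1/139)*167 + 3108) - 241058/23 = (167/139 + 3108) - 241058/23 = 432179/139 - 241058/23 = -23566945/3197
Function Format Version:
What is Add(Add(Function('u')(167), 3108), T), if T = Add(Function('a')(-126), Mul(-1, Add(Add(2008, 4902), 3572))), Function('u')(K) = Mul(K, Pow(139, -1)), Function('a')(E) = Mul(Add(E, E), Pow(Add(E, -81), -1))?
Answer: Rational(-23566945, 3197) ≈ -7371.6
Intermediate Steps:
Function('a')(E) = Mul(2, E, Pow(Add(-81, E), -1)) (Function('a')(E) = Mul(Mul(2, E), Pow(Add(-81, E), -1)) = Mul(2, E, Pow(Add(-81, E), -1)))
Function('u')(K) = Mul(Rational(1, 139), K) (Function('u')(K) = Mul(K, Rational(1, 139)) = Mul(Rational(1, 139), K))
T = Rational(-241058, 23) (T = Add(Mul(2, -126, Pow(Add(-81, -126), -1)), Mul(-1, Add(Add(2008, 4902), 3572))) = Add(Mul(2, -126, Pow(-207, -1)), Mul(-1, Add(6910, 3572))) = Add(Mul(2, -126, Rational(-1, 207)), Mul(-1, 10482)) = Add(Rational(28, 23), -10482) = Rational(-241058, 23) ≈ -10481.)
Add(Add(Function('u')(167), 3108), T) = Add(Add(Mul(Rational(1, 139), 167), 3108), Rational(-241058, 23)) = Add(Add(Rational(167, 139), 3108), Rational(-241058, 23)) = Add(Rational(432179, 139), Rational(-241058, 23)) = Rational(-23566945, 3197)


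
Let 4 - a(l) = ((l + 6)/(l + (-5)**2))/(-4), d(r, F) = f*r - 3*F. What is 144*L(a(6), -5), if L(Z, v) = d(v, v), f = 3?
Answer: 0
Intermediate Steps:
d(r, F) = -3*F + 3*r (d(r, F) = 3*r - 3*F = -3*F + 3*r)
a(l) = 4 + (6 + l)/(4*(25 + l)) (a(l) = 4 - (l + 6)/(l + (-5)**2)/(-4) = 4 - (6 + l)/(l + 25)*(-1)/4 = 4 - (6 + l)/(25 + l)*(-1)/4 = 4 - (-1)*(6 + l)/(4*(25 + l)) = 4 + (6 + l)/(4*(25 + l)))
L(Z, v) = 0 (L(Z, v) = -3*v + 3*v = 0)
144*L(a(6), -5) = 144*0 = 0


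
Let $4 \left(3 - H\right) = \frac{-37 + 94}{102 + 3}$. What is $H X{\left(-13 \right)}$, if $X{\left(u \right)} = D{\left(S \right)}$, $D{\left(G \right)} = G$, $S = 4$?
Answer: $\frac{401}{35} \approx 11.457$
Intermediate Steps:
$X{\left(u \right)} = 4$
$H = \frac{401}{140}$ ($H = 3 - \frac{\left(-37 + 94\right) \frac{1}{102 + 3}}{4} = 3 - \frac{57 \cdot \frac{1}{105}}{4} = 3 - \frac{19}{140} = \frac{401}{140} \approx 2.8643$)
$H X{\left(-13 \right)} = \frac{401}{140} \cdot 4 = \frac{401}{35}$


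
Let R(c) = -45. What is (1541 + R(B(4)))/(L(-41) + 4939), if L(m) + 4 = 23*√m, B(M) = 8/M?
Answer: 3691380/12187957 - 17204*I*√41/12187957 ≈ 0.30287 - 0.0090384*I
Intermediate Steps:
L(m) = -4 + 23*√m
(1541 + R(B(4)))/(L(-41) + 4939) = (1541 - 45)/((-4 + 23*√(-41)) + 4939) = 1496/((-4 + 23*(I*√41)) + 4939) = 1496/((-4 + 23*I*√41) + 4939) = 1496/(4935 + 23*I*√41)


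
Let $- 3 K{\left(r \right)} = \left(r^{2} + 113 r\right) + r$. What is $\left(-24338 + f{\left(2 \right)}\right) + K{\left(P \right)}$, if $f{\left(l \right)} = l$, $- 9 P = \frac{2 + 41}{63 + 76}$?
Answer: $- \frac{114251462455}{4695003} \approx -24335.0$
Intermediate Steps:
$P = - \frac{43}{1251}$ ($P = - \frac{\left(2 + 41\right) \frac{1}{63 + 76}}{9} = - \frac{43 \cdot \frac{1}{139}}{9} = \left(- \frac{1}{9}\right) \frac{43}{139} = - \frac{43}{1251} \approx -0.034373$)
$K{\left(r \right)} = - 38 r - \frac{r^{2}}{3}$ ($K{\left(r \right)} = - \frac{\left(r^{2} + 113 r\right) + r}{3} = - \frac{r^{2} + 114 r}{3} = - 38 r - \frac{r^{2}}{3}$)
$\left(-24338 + f{\left(2 \right)}\right) + K{\left(P \right)} = \left(-24338 + 2\right) - - \frac{43 \left(114 - \frac{43}{1251}\right)}{3753} = -24336 - \left(- \frac{43}{3753}\right) \frac{142571}{1251} = -24336 + \frac{6130553}{4695003} = - \frac{114251462455}{4695003}$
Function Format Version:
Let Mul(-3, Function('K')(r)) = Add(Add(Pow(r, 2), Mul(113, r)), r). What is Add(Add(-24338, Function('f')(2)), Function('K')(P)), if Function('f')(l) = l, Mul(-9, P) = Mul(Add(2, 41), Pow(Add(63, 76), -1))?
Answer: Rational(-114251462455, 4695003) ≈ -24335.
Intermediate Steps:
P = Rational(-43, 1251) (P = Mul(Rational(-1, 9), Mul(Add(2, 41), Pow(Add(63, 76), -1))) = Mul(Rational(-1, 9), Mul(43, Pow(139, -1))) = Mul(Rational(-1, 9), Mul(43, Rational(1, 139))) = Mul(Rational(-1, 9), Rational(43, 139)) = Rational(-43, 1251) ≈ -0.034373)
Function('K')(r) = Add(Mul(-38, r), Mul(Rational(-1, 3), Pow(r, 2))) (Function('K')(r) = Mul(Rational(-1, 3), Add(Add(Pow(r, 2), Mul(113, r)), r)) = Mul(Rational(-1, 3), Add(Pow(r, 2), Mul(114, r))) = Add(Mul(-38, r), Mul(Rational(-1, 3), Pow(r, 2))))
Add(Add(-24338, Function('f')(2)), Function('K')(P)) = Add(Add(-24338, 2), Mul(Rational(-1, 3), Rational(-43, 1251), Add(114, Rational(-43, 1251)))) = Add(-24336, Mul(Rational(-1, 3), Rational(-43, 1251), Rational(142571, 1251))) = Add(-24336, Rational(6130553, 4695003)) = Rational(-114251462455, 4695003)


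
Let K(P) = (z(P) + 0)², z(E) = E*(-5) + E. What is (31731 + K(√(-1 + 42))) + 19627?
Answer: 52014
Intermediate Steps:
z(E) = -4*E (z(E) = -5*E + E = -4*E)
K(P) = 16*P² (K(P) = (-4*P + 0)² = (-4*P)² = 16*P²)
(31731 + K(√(-1 + 42))) + 19627 = (31731 + 16*(√(-1 + 42))²) + 19627 = (31731 + 16*(√41)²) + 19627 = (31731 + 16*41) + 19627 = (31731 + 656) + 19627 = 32387 + 19627 = 52014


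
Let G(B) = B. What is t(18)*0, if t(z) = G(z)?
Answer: 0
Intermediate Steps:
t(z) = z
t(18)*0 = 18*0 = 0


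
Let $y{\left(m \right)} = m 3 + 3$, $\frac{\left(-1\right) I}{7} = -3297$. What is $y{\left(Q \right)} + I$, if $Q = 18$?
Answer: $23136$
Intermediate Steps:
$I = 23079$ ($I = \left(-7\right) \left(-3297\right) = 23079$)
$y{\left(m \right)} = 3 + 3 m$ ($y{\left(m \right)} = 3 m + 3 = 3 + 3 m$)
$y{\left(Q \right)} + I = \left(3 + 3 \cdot 18\right) + 23079 = \left(3 + 54\right) + 23079 = 57 + 23079 = 23136$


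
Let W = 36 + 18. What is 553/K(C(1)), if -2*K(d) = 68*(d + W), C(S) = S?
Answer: -553/1870 ≈ -0.29572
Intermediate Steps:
W = 54
K(d) = -1836 - 34*d (K(d) = -34*(d + 54) = -34*(54 + d) = -(3672 + 68*d)/2 = -1836 - 34*d)
553/K(C(1)) = 553/(-1836 - 34*1) = 553/(-1836 - 34) = 553/(-1870) = 553*(-1/1870) = -553/1870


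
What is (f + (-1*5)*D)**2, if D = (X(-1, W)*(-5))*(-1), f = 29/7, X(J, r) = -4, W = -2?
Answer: 531441/49 ≈ 10846.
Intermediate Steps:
f = 29/7 (f = 29*(1/7) = 29/7 ≈ 4.1429)
D = -20 (D = -4*(-5)*(-1) = 20*(-1) = -20)
(f + (-1*5)*D)**2 = (29/7 - 1*5*(-20))**2 = (29/7 - 5*(-20))**2 = (29/7 + 100)**2 = (729/7)**2 = 531441/49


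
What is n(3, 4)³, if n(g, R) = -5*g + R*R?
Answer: 1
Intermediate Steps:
n(g, R) = R² - 5*g (n(g, R) = -5*g + R² = R² - 5*g)
n(3, 4)³ = (4² - 5*3)³ = (16 - 15)³ = 1³ = 1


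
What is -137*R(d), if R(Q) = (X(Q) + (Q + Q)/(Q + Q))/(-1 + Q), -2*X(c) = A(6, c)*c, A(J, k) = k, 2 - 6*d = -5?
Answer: -3151/12 ≈ -262.58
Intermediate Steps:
d = 7/6 (d = 1/3 - 1/6*(-5) = 1/3 + 5/6 = 7/6 ≈ 1.1667)
X(c) = -c**2/2 (X(c) = -c*c/2 = -c**2/2)
R(Q) = (1 - Q**2/2)/(-1 + Q) (R(Q) = (-Q**2/2 + (Q + Q)/(Q + Q))/(-1 + Q) = (-Q**2/2 + (2*Q)/((2*Q)))/(-1 + Q) = (-Q**2/2 + (2*Q)*(1/(2*Q)))/(-1 + Q) = (-Q**2/2 + 1)/(-1 + Q) = (1 - Q**2/2)/(-1 + Q))
-137*R(d) = -137*(2 - (7/6)**2)/(2*(-1 + 7/6)) = -137*(2 - 1*49/36)/(2*1/6) = -137*6*(2 - 49/36)/2 = -137*6*23/(2*36) = -137*23/12 = -3151/12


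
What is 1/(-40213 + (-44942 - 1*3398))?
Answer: -1/88553 ≈ -1.1293e-5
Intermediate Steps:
1/(-40213 + (-44942 - 1*3398)) = 1/(-40213 + (-44942 - 3398)) = 1/(-40213 - 48340) = 1/(-88553) = -1/88553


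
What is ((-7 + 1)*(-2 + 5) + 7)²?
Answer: 121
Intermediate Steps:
((-7 + 1)*(-2 + 5) + 7)² = (-6*3 + 7)² = (-18 + 7)² = (-11)² = 121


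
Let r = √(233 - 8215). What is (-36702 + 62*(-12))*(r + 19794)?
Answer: -741206124 - 37446*I*√7982 ≈ -7.4121e+8 - 3.3455e+6*I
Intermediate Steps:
r = I*√7982 (r = √(-7982) = I*√7982 ≈ 89.342*I)
(-36702 + 62*(-12))*(r + 19794) = (-36702 + 62*(-12))*(I*√7982 + 19794) = (-36702 - 744)*(19794 + I*√7982) = -37446*(19794 + I*√7982) = -741206124 - 37446*I*√7982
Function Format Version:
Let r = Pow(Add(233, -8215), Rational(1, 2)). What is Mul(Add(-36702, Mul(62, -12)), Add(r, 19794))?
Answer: Add(-741206124, Mul(-37446, I, Pow(7982, Rational(1, 2)))) ≈ Add(-7.4121e+8, Mul(-3.3455e+6, I))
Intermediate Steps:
r = Mul(I, Pow(7982, Rational(1, 2))) (r = Pow(-7982, Rational(1, 2)) = Mul(I, Pow(7982, Rational(1, 2))) ≈ Mul(89.342, I))
Mul(Add(-36702, Mul(62, -12)), Add(r, 19794)) = Mul(Add(-36702, Mul(62, -12)), Add(Mul(I, Pow(7982, Rational(1, 2))), 19794)) = Mul(Add(-36702, -744), Add(19794, Mul(I, Pow(7982, Rational(1, 2))))) = Mul(-37446, Add(19794, Mul(I, Pow(7982, Rational(1, 2))))) = Add(-741206124, Mul(-37446, I, Pow(7982, Rational(1, 2))))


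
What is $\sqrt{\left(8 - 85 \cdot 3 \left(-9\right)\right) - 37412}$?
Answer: $3 i \sqrt{3901} \approx 187.37 i$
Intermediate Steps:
$\sqrt{\left(8 - 85 \cdot 3 \left(-9\right)\right) - 37412} = \sqrt{\left(8 - -2295\right) - 37412} = \sqrt{\left(8 + 2295\right) - 37412} = \sqrt{2303 - 37412} = \sqrt{-35109} = 3 i \sqrt{3901}$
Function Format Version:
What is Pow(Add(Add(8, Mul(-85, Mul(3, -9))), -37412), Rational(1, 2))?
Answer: Mul(3, I, Pow(3901, Rational(1, 2))) ≈ Mul(187.37, I)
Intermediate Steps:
Pow(Add(Add(8, Mul(-85, Mul(3, -9))), -37412), Rational(1, 2)) = Pow(Add(Add(8, Mul(-85, -27)), -37412), Rational(1, 2)) = Pow(Add(Add(8, 2295), -37412), Rational(1, 2)) = Pow(Add(2303, -37412), Rational(1, 2)) = Pow(-35109, Rational(1, 2)) = Mul(3, I, Pow(3901, Rational(1, 2)))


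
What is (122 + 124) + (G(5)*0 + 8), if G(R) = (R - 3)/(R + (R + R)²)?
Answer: 254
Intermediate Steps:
G(R) = (-3 + R)/(R + 4*R²) (G(R) = (-3 + R)/(R + (2*R)²) = (-3 + R)/(R + 4*R²))
(122 + 124) + (G(5)*0 + 8) = (122 + 124) + (((-3 + 5)/(5*(1 + 4*5)))*0 + 8) = 246 + (((⅕)*2/(1 + 20))*0 + 8) = 246 + (((⅕)*2/21)*0 + 8) = 246 + (((⅕)*(1/21)*2)*0 + 8) = 246 + ((2/105)*0 + 8) = 246 + (0 + 8) = 246 + 8 = 254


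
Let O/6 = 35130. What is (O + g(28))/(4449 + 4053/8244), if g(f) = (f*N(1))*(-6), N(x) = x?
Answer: 578761776/12227203 ≈ 47.334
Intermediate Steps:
g(f) = -6*f (g(f) = (f*1)*(-6) = f*(-6) = -6*f)
O = 210780 (O = 6*35130 = 210780)
(O + g(28))/(4449 + 4053/8244) = (210780 - 6*28)/(4449 + 4053/8244) = (210780 - 168)/(4449 + 4053*(1/8244)) = 210612/(4449 + 1351/2748) = 210612/(12227203/2748) = 210612*(2748/12227203) = 578761776/12227203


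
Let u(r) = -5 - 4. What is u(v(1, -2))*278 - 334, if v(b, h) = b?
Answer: -2836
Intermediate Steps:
u(r) = -9
u(v(1, -2))*278 - 334 = -9*278 - 334 = -2502 - 334 = -2836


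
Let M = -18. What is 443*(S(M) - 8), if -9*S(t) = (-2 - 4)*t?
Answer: -8860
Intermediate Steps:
S(t) = 2*t/3 (S(t) = -(-2 - 4)*t/9 = -(-2)*t/3 = 2*t/3)
443*(S(M) - 8) = 443*((⅔)*(-18) - 8) = 443*(-12 - 8) = 443*(-20) = -8860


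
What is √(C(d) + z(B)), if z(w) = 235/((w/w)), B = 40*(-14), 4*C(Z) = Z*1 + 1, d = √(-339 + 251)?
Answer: √(941 + 2*I*√22)/2 ≈ 15.338 + 0.076451*I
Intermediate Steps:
d = 2*I*√22 (d = √(-88) = 2*I*√22 ≈ 9.3808*I)
C(Z) = ¼ + Z/4 (C(Z) = (Z*1 + 1)/4 = (Z + 1)/4 = (1 + Z)/4 = ¼ + Z/4)
B = -560
z(w) = 235 (z(w) = 235/1 = 235*1 = 235)
√(C(d) + z(B)) = √((¼ + (2*I*√22)/4) + 235) = √((¼ + I*√22/2) + 235) = √(941/4 + I*√22/2)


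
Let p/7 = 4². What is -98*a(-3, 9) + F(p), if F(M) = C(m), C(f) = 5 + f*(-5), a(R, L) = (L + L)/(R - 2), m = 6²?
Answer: 889/5 ≈ 177.80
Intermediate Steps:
m = 36
a(R, L) = 2*L/(-2 + R) (a(R, L) = (2*L)/(-2 + R) = 2*L/(-2 + R))
C(f) = 5 - 5*f
p = 112 (p = 7*4² = 7*16 = 112)
F(M) = -175 (F(M) = 5 - 5*36 = 5 - 180 = -175)
-98*a(-3, 9) + F(p) = -196*9/(-2 - 3) - 175 = -196*9/(-5) - 175 = -196*9*(-1)/5 - 175 = -98*(-18/5) - 175 = 1764/5 - 175 = 889/5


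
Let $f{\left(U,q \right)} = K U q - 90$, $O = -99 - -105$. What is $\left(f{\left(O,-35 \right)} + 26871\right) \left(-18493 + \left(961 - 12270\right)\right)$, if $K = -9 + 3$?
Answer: $-835677882$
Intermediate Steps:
$K = -6$
$O = 6$ ($O = -99 + 105 = 6$)
$f{\left(U,q \right)} = -90 - 6 U q$ ($f{\left(U,q \right)} = - 6 U q - 90 = -90 - 6 U q$)
$\left(f{\left(O,-35 \right)} + 26871\right) \left(-18493 + \left(961 - 12270\right)\right) = \left(\left(-90 - 36 \left(-35\right)\right) + 26871\right) \left(-18493 + \left(961 - 12270\right)\right) = \left(\left(-90 + 1260\right) + 26871\right) \left(-18493 - 11309\right) = \left(1170 + 26871\right) \left(-29802\right) = 28041 \left(-29802\right) = -835677882$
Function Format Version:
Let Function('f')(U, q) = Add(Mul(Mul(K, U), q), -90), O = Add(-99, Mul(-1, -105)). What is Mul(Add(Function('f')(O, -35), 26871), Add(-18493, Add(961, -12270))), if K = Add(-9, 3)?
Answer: -835677882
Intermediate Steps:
K = -6
O = 6 (O = Add(-99, 105) = 6)
Function('f')(U, q) = Add(-90, Mul(-6, U, q)) (Function('f')(U, q) = Add(Mul(Mul(-6, U), q), -90) = Add(Mul(-6, U, q), -90) = Add(-90, Mul(-6, U, q)))
Mul(Add(Function('f')(O, -35), 26871), Add(-18493, Add(961, -12270))) = Mul(Add(Add(-90, Mul(-6, 6, -35)), 26871), Add(-18493, Add(961, -12270))) = Mul(Add(Add(-90, 1260), 26871), Add(-18493, -11309)) = Mul(Add(1170, 26871), -29802) = Mul(28041, -29802) = -835677882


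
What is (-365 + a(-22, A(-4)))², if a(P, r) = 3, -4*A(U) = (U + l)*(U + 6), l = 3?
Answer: 131044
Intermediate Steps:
A(U) = -(3 + U)*(6 + U)/4 (A(U) = -(U + 3)*(U + 6)/4 = -(3 + U)*(6 + U)/4)
(-365 + a(-22, A(-4)))² = (-365 + 3)² = (-362)² = 131044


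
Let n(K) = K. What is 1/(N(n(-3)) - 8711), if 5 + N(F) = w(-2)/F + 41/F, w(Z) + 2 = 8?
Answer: -3/26195 ≈ -0.00011453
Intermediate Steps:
w(Z) = 6 (w(Z) = -2 + 8 = 6)
N(F) = -5 + 47/F (N(F) = -5 + (6/F + 41/F) = -5 + 47/F)
1/(N(n(-3)) - 8711) = 1/((-5 + 47/(-3)) - 8711) = 1/((-5 + 47*(-⅓)) - 8711) = 1/((-5 - 47/3) - 8711) = 1/(-62/3 - 8711) = 1/(-26195/3) = -3/26195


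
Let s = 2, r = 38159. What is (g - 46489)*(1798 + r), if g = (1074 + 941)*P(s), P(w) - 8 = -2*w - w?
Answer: -1696534263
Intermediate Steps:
P(w) = 8 - 3*w (P(w) = 8 + (-2*w - w) = 8 - 3*w)
g = 4030 (g = (1074 + 941)*(8 - 3*2) = 2015*(8 - 6) = 2015*2 = 4030)
(g - 46489)*(1798 + r) = (4030 - 46489)*(1798 + 38159) = -42459*39957 = -1696534263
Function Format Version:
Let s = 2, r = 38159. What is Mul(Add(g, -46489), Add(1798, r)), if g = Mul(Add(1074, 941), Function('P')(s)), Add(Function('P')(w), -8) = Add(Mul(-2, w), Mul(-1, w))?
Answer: -1696534263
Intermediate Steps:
Function('P')(w) = Add(8, Mul(-3, w)) (Function('P')(w) = Add(8, Add(Mul(-2, w), Mul(-1, w))) = Add(8, Mul(-3, w)))
g = 4030 (g = Mul(Add(1074, 941), Add(8, Mul(-3, 2))) = Mul(2015, Add(8, -6)) = Mul(2015, 2) = 4030)
Mul(Add(g, -46489), Add(1798, r)) = Mul(Add(4030, -46489), Add(1798, 38159)) = Mul(-42459, 39957) = -1696534263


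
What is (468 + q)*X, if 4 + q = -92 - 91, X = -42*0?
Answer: 0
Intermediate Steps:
X = 0
q = -187 (q = -4 + (-92 - 91) = -4 - 183 = -187)
(468 + q)*X = (468 - 187)*0 = 281*0 = 0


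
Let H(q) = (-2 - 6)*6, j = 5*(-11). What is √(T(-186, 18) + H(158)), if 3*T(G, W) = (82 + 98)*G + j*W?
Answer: 3*I*√1282 ≈ 107.42*I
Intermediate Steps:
j = -55
H(q) = -48 (H(q) = -8*6 = -48)
T(G, W) = 60*G - 55*W/3 (T(G, W) = ((82 + 98)*G - 55*W)/3 = (180*G - 55*W)/3 = (-55*W + 180*G)/3 = 60*G - 55*W/3)
√(T(-186, 18) + H(158)) = √((60*(-186) - 55/3*18) - 48) = √((-11160 - 330) - 48) = √(-11490 - 48) = √(-11538) = 3*I*√1282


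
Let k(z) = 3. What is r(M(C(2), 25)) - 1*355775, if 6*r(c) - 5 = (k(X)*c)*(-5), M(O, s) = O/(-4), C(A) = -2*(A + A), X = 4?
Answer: -2134675/6 ≈ -3.5578e+5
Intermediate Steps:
C(A) = -4*A
M(O, s) = -O/4 (M(O, s) = O*(-¼) = -O/4)
r(c) = ⅚ - 5*c/2 (r(c) = ⅚ + ((3*c)*(-5))/6 = ⅚ + (-15*c)/6 = ⅚ - 5*c/2)
r(M(C(2), 25)) - 1*355775 = (⅚ - (-5)*(-4*2)/8) - 1*355775 = (⅚ - (-5)*(-8)/8) - 355775 = (⅚ - 5/2*2) - 355775 = (⅚ - 5) - 355775 = -25/6 - 355775 = -2134675/6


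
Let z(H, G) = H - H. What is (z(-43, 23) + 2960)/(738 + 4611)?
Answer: 2960/5349 ≈ 0.55337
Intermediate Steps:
z(H, G) = 0
(z(-43, 23) + 2960)/(738 + 4611) = (0 + 2960)/(738 + 4611) = 2960/5349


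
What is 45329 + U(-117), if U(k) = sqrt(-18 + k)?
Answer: 45329 + 3*I*sqrt(15) ≈ 45329.0 + 11.619*I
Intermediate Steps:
45329 + U(-117) = 45329 + sqrt(-18 - 117) = 45329 + sqrt(-135) = 45329 + 3*I*sqrt(15)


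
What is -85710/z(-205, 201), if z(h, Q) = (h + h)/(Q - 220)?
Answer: -162849/41 ≈ -3971.9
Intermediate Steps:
z(h, Q) = 2*h/(-220 + Q) (z(h, Q) = (2*h)/(-220 + Q) = 2*h/(-220 + Q))
-85710/z(-205, 201) = -85710/(2*(-205)/(-220 + 201)) = -85710/(2*(-205)/(-19)) = -85710/(2*(-205)*(-1/19)) = -85710/410/19 = -85710*19/410 = -162849/41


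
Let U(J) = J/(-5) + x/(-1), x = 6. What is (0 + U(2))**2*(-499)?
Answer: -510976/25 ≈ -20439.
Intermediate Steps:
U(J) = -6 - J/5 (U(J) = J/(-5) + 6/(-1) = J*(-1/5) + 6*(-1) = -J/5 - 6 = -6 - J/5)
(0 + U(2))**2*(-499) = (0 + (-6 - 1/5*2))**2*(-499) = (0 + (-6 - 2/5))**2*(-499) = (0 - 32/5)**2*(-499) = (-32/5)**2*(-499) = (1024/25)*(-499) = -510976/25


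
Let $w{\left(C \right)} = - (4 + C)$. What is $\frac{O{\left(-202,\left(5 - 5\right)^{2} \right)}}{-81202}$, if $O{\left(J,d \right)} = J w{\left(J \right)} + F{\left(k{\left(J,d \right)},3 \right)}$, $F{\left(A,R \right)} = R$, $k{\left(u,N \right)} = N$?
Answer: $\frac{39993}{81202} \approx 0.49251$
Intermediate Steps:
$w{\left(C \right)} = -4 - C$
$O{\left(J,d \right)} = 3 + J \left(-4 - J\right)$ ($O{\left(J,d \right)} = J \left(-4 - J\right) + 3 = 3 + J \left(-4 - J\right)$)
$\frac{O{\left(-202,\left(5 - 5\right)^{2} \right)}}{-81202} = \frac{3 - - 202 \left(4 - 202\right)}{-81202} = \left(3 - \left(-202\right) \left(-198\right)\right) \left(- \frac{1}{81202}\right) = \left(3 - 39996\right) \left(- \frac{1}{81202}\right) = \left(-39993\right) \left(- \frac{1}{81202}\right) = \frac{39993}{81202}$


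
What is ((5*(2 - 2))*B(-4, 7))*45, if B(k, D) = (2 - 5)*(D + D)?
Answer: 0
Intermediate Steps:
B(k, D) = -6*D
((5*(2 - 2))*B(-4, 7))*45 = ((5*(2 - 2))*(-6*7))*45 = ((5*0)*(-42))*45 = (0*(-42))*45 = 0*45 = 0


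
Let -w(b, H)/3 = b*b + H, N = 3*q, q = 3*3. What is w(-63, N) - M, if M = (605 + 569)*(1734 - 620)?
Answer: -1319824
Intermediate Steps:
q = 9
M = 1307836 (M = 1174*1114 = 1307836)
N = 27 (N = 3*9 = 27)
w(b, H) = -3*H - 3*b² (w(b, H) = -3*(b*b + H) = -3*(b² + H) = -3*(H + b²) = -3*H - 3*b²)
w(-63, N) - M = (-3*27 - 3*(-63)²) - 1*1307836 = (-81 - 3*3969) - 1307836 = (-81 - 11907) - 1307836 = -11988 - 1307836 = -1319824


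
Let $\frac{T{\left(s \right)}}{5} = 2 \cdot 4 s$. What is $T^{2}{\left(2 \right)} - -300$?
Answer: $6700$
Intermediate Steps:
$T{\left(s \right)} = 40 s$ ($T{\left(s \right)} = 5 \cdot 2 \cdot 4 s = 5 \cdot 8 s = 40 s$)
$T^{2}{\left(2 \right)} - -300 = \left(40 \cdot 2\right)^{2} - -300 = 80^{2} + 300 = 6400 + 300 = 6700$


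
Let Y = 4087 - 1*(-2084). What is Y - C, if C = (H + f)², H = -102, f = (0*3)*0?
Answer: -4233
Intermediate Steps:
Y = 6171 (Y = 4087 + 2084 = 6171)
f = 0 (f = 0*0 = 0)
C = 10404 (C = (-102 + 0)² = (-102)² = 10404)
Y - C = 6171 - 1*10404 = 6171 - 10404 = -4233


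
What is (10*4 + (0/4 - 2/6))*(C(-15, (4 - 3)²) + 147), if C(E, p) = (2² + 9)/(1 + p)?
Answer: 36533/6 ≈ 6088.8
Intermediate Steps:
C(E, p) = 13/(1 + p) (C(E, p) = (4 + 9)/(1 + p) = 13/(1 + p))
(10*4 + (0/4 - 2/6))*(C(-15, (4 - 3)²) + 147) = (10*4 + (0/4 - 2/6))*(13/(1 + (4 - 3)²) + 147) = (40 + (0*(¼) - 2*⅙))*(13/(1 + 1²) + 147) = (40 + (0 - ⅓))*(13/(1 + 1) + 147) = (40 - ⅓)*(13/2 + 147) = 119*(13*(½) + 147)/3 = 119*(13/2 + 147)/3 = (119/3)*(307/2) = 36533/6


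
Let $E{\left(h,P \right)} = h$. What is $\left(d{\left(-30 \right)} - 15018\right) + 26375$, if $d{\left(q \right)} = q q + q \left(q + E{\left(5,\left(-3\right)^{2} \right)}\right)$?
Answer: $13007$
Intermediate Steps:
$d{\left(q \right)} = q^{2} + q \left(5 + q\right)$ ($d{\left(q \right)} = q q + q \left(q + 5\right) = q^{2} + q \left(5 + q\right)$)
$\left(d{\left(-30 \right)} - 15018\right) + 26375 = \left(- 30 \left(5 + 2 \left(-30\right)\right) - 15018\right) + 26375 = \left(- 30 \left(5 - 60\right) - 15018\right) + 26375 = \left(\left(-30\right) \left(-55\right) - 15018\right) + 26375 = \left(1650 - 15018\right) + 26375 = -13368 + 26375 = 13007$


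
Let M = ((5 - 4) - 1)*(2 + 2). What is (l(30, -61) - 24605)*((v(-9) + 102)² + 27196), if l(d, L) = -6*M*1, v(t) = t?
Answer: -881966225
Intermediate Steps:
M = 0 (M = (1 - 1)*4 = 0*4 = 0)
l(d, L) = 0 (l(d, L) = -6*0*1 = 0*1 = 0)
(l(30, -61) - 24605)*((v(-9) + 102)² + 27196) = (0 - 24605)*((-9 + 102)² + 27196) = -24605*(93² + 27196) = -24605*(8649 + 27196) = -24605*35845 = -881966225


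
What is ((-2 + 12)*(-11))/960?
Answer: -11/96 ≈ -0.11458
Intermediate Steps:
((-2 + 12)*(-11))/960 = (10*(-11))/960 = (1/960)*(-110) = -11/96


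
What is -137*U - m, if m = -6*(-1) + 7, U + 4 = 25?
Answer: -2890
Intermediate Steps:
U = 21 (U = -4 + 25 = 21)
m = 13 (m = 6 + 7 = 13)
-137*U - m = -137*21 - 1*13 = -2877 - 13 = -2890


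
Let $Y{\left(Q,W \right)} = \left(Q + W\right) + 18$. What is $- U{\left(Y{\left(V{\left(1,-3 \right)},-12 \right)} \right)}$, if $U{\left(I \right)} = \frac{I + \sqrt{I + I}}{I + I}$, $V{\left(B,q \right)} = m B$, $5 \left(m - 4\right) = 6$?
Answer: $- \frac{1}{2} - \frac{\sqrt{35}}{28} \approx -0.71129$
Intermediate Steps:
$m = \frac{26}{5}$ ($m = 4 + \frac{1}{5} \cdot 6 = 4 + \frac{6}{5} = \frac{26}{5} \approx 5.2$)
$V{\left(B,q \right)} = \frac{26 B}{5}$
$Y{\left(Q,W \right)} = 18 + Q + W$
$U{\left(I \right)} = \frac{I + \sqrt{2} \sqrt{I}}{2 I}$ ($U{\left(I \right)} = \frac{I + \sqrt{2 I}}{2 I} = \left(I + \sqrt{2} \sqrt{I}\right) \frac{1}{2 I} = \frac{I + \sqrt{2} \sqrt{I}}{2 I}$)
$- U{\left(Y{\left(V{\left(1,-3 \right)},-12 \right)} \right)} = - (\frac{1}{2} + \frac{\sqrt{2}}{2 \sqrt{18 + \frac{26}{5} \cdot 1 - 12}}) = - (\frac{1}{2} + \frac{\sqrt{2}}{2 \sqrt{18 + \frac{26}{5} - 12}}) = - (\frac{1}{2} + \frac{\sqrt{2}}{2 \frac{2 \sqrt{70}}{5}}) = - (\frac{1}{2} + \frac{\sqrt{2} \frac{\sqrt{70}}{28}}{2}) = - (\frac{1}{2} + \frac{\sqrt{35}}{28}) = - \frac{1}{2} - \frac{\sqrt{35}}{28}$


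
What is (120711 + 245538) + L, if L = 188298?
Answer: 554547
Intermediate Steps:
(120711 + 245538) + L = (120711 + 245538) + 188298 = 366249 + 188298 = 554547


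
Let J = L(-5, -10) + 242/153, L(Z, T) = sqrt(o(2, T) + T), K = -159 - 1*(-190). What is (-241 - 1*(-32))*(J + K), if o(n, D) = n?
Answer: -1041865/153 - 418*I*sqrt(2) ≈ -6809.6 - 591.14*I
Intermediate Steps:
K = 31 (K = -159 + 190 = 31)
L(Z, T) = sqrt(2 + T)
J = 242/153 + 2*I*sqrt(2) (J = sqrt(2 - 10) + 242/153 = sqrt(-8) + 242*(1/153) = 2*I*sqrt(2) + 242/153 = 242/153 + 2*I*sqrt(2) ≈ 1.5817 + 2.8284*I)
(-241 - 1*(-32))*(J + K) = (-241 - 1*(-32))*((242/153 + 2*I*sqrt(2)) + 31) = (-241 + 32)*(4985/153 + 2*I*sqrt(2)) = -209*(4985/153 + 2*I*sqrt(2)) = -1041865/153 - 418*I*sqrt(2)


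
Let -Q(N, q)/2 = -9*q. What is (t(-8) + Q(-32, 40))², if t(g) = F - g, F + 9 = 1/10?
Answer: 51710481/100 ≈ 5.1711e+5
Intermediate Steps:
F = -89/10 (F = -9 + 1/10 = -9 + ⅒ = -89/10 ≈ -8.9000)
Q(N, q) = 18*q (Q(N, q) = -(-18)*q = 18*q)
t(g) = -89/10 - g
(t(-8) + Q(-32, 40))² = ((-89/10 - 1*(-8)) + 18*40)² = ((-89/10 + 8) + 720)² = (-9/10 + 720)² = (7191/10)² = 51710481/100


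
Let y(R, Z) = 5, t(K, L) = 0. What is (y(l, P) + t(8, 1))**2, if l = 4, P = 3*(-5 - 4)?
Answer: 25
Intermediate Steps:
P = -27 (P = 3*(-9) = -27)
(y(l, P) + t(8, 1))**2 = (5 + 0)**2 = 5**2 = 25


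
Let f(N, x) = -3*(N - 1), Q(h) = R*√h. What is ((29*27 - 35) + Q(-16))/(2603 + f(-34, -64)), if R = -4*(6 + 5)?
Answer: 187/677 - 44*I/677 ≈ 0.27622 - 0.064993*I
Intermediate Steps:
R = -44 (R = -4*11 = -44)
Q(h) = -44*√h
f(N, x) = 3 - 3*N (f(N, x) = -3*(-1 + N) = 3 - 3*N)
((29*27 - 35) + Q(-16))/(2603 + f(-34, -64)) = ((29*27 - 35) - 176*I)/(2603 + (3 - 3*(-34))) = ((783 - 35) - 176*I)/(2603 + (3 + 102)) = (748 - 176*I)/(2603 + 105) = (748 - 176*I)/2708 = (748 - 176*I)*(1/2708) = 187/677 - 44*I/677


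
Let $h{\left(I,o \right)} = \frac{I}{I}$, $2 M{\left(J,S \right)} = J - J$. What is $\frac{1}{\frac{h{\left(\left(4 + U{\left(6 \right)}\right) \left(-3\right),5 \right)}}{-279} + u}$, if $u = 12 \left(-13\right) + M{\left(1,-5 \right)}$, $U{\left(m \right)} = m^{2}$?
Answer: $- \frac{279}{43525} \approx -0.0064101$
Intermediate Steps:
$M{\left(J,S \right)} = 0$ ($M{\left(J,S \right)} = \frac{J - J}{2} = \frac{1}{2} \cdot 0 = 0$)
$h{\left(I,o \right)} = 1$
$u = -156$ ($u = 12 \left(-13\right) + 0 = -156 + 0 = -156$)
$\frac{1}{\frac{h{\left(\left(4 + U{\left(6 \right)}\right) \left(-3\right),5 \right)}}{-279} + u} = \frac{1}{1 \frac{1}{-279} - 156} = \frac{1}{1 \left(- \frac{1}{279}\right) - 156} = \frac{1}{- \frac{1}{279} - 156} = \frac{1}{- \frac{43525}{279}} = - \frac{279}{43525}$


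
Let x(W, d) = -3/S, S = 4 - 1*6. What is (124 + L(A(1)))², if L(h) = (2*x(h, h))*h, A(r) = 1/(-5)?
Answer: 380689/25 ≈ 15228.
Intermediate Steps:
S = -2 (S = 4 - 6 = -2)
A(r) = -⅕ (A(r) = 1*(-⅕) = -⅕)
x(W, d) = 3/2 (x(W, d) = -3/(-2) = -3*(-½) = 3/2)
L(h) = 3*h (L(h) = (2*(3/2))*h = 3*h)
(124 + L(A(1)))² = (124 + 3*(-⅕))² = (124 - ⅗)² = (617/5)² = 380689/25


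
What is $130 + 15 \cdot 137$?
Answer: $2185$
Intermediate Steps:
$130 + 15 \cdot 137 = 130 + 2055 = 2185$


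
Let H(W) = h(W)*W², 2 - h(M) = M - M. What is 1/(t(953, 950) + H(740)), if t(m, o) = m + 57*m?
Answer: 1/1150474 ≈ 8.6921e-7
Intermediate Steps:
h(M) = 2 (h(M) = 2 - (M - M) = 2 - 1*0 = 2 + 0 = 2)
t(m, o) = 58*m
H(W) = 2*W²
1/(t(953, 950) + H(740)) = 1/(58*953 + 2*740²) = 1/(55274 + 2*547600) = 1/(55274 + 1095200) = 1/1150474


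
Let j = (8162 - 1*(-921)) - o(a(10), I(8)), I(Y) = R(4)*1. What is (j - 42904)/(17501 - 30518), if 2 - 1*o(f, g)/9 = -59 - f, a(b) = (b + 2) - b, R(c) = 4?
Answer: 34388/13017 ≈ 2.6418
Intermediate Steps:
I(Y) = 4 (I(Y) = 4*1 = 4)
a(b) = 2 (a(b) = (2 + b) - b = 2)
o(f, g) = 549 + 9*f (o(f, g) = 18 - 9*(-59 - f) = 18 + (531 + 9*f) = 549 + 9*f)
j = 8516 (j = (8162 - 1*(-921)) - (549 + 9*2) = (8162 + 921) - (549 + 18) = 9083 - 1*567 = 9083 - 567 = 8516)
(j - 42904)/(17501 - 30518) = (8516 - 42904)/(17501 - 30518) = -34388/(-13017) = -34388*(-1/13017) = 34388/13017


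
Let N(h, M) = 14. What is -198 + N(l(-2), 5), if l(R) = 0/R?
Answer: -184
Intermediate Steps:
l(R) = 0
-198 + N(l(-2), 5) = -198 + 14 = -184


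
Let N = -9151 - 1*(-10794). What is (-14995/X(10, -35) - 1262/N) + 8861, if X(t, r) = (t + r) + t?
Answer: 48599440/4929 ≈ 9859.9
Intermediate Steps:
X(t, r) = r + 2*t (X(t, r) = (r + t) + t = r + 2*t)
N = 1643 (N = -9151 + 10794 = 1643)
(-14995/X(10, -35) - 1262/N) + 8861 = (-14995/(-35 + 2*10) - 1262/1643) + 8861 = (-14995/(-35 + 20) - 1262*1/1643) + 8861 = (-14995/(-15) - 1262/1643) + 8861 = (-14995*(-1/15) - 1262/1643) + 8861 = (2999/3 - 1262/1643) + 8861 = 4923571/4929 + 8861 = 48599440/4929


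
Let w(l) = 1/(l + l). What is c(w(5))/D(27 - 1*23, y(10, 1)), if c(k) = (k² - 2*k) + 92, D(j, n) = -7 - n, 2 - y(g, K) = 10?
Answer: 9181/100 ≈ 91.810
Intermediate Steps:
y(g, K) = -8 (y(g, K) = 2 - 1*10 = 2 - 10 = -8)
w(l) = 1/(2*l)
c(k) = 92 + k² - 2*k
c(w(5))/D(27 - 1*23, y(10, 1)) = (92 + ((½)/5)² - 1/5)/(-7 - 1*(-8)) = (92 + ((½)*(⅕))² - 1/5)/(-7 + 8) = (92 + (⅒)² - 2*⅒)/1 = (92 + 1/100 - ⅕)*1 = (9181/100)*1 = 9181/100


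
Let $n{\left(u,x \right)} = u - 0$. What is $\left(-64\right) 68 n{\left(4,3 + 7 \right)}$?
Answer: $-17408$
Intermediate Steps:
$n{\left(u,x \right)} = u$ ($n{\left(u,x \right)} = u + 0 = u$)
$\left(-64\right) 68 n{\left(4,3 + 7 \right)} = \left(-64\right) 68 \cdot 4 = \left(-4352\right) 4 = -17408$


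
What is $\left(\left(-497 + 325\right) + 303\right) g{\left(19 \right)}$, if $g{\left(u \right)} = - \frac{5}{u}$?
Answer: $- \frac{655}{19} \approx -34.474$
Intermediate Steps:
$\left(\left(-497 + 325\right) + 303\right) g{\left(19 \right)} = \left(\left(-497 + 325\right) + 303\right) \left(- \frac{5}{19}\right) = \left(-172 + 303\right) \left(\left(-5\right) \frac{1}{19}\right) = 131 \left(- \frac{5}{19}\right) = - \frac{655}{19}$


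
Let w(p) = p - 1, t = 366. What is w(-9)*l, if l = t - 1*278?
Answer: -880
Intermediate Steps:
l = 88 (l = 366 - 1*278 = 366 - 278 = 88)
w(p) = -1 + p
w(-9)*l = (-1 - 9)*88 = -10*88 = -880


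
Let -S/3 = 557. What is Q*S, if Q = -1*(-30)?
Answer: -50130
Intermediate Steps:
S = -1671 (S = -3*557 = -1671)
Q = 30
Q*S = 30*(-1671) = -50130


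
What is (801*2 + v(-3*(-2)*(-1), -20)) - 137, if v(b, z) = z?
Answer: 1445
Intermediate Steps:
(801*2 + v(-3*(-2)*(-1), -20)) - 137 = (801*2 - 20) - 137 = (1602 - 20) - 137 = 1582 - 137 = 1445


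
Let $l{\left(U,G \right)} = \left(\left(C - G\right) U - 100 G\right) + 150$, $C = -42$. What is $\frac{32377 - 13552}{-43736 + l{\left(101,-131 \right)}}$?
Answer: $- \frac{18825}{21497} \approx -0.8757$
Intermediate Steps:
$l{\left(U,G \right)} = 150 - 100 G + U \left(-42 - G\right)$ ($l{\left(U,G \right)} = \left(\left(-42 - G\right) U - 100 G\right) + 150 = \left(U \left(-42 - G\right) - 100 G\right) + 150 = \left(- 100 G + U \left(-42 - G\right)\right) + 150 = 150 - 100 G + U \left(-42 - G\right)$)
$\frac{32377 - 13552}{-43736 + l{\left(101,-131 \right)}} = \frac{32377 - 13552}{-43736 - \left(-9008 - 13231\right)} = \frac{18825}{-43736 + \left(150 + 13100 - 4242 + 13231\right)} = \frac{18825}{-43736 + 22239} = \frac{18825}{-21497} = 18825 \left(- \frac{1}{21497}\right) = - \frac{18825}{21497}$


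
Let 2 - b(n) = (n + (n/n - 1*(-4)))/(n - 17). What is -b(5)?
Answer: -17/6 ≈ -2.8333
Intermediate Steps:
b(n) = 2 - (5 + n)/(-17 + n) (b(n) = 2 - (n + (n/n - 1*(-4)))/(n - 17) = 2 - (n + (1 + 4))/(-17 + n) = 2 - (n + 5)/(-17 + n) = 2 - (5 + n)/(-17 + n))
-b(5) = -(-39 + 5)/(-17 + 5) = -(-34)/(-12) = -(-1)*(-34)/12 = -1*17/6 = -17/6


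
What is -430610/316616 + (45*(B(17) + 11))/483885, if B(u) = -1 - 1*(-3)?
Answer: -2313116661/1702285924 ≈ -1.3588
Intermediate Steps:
B(u) = 2 (B(u) = -1 + 3 = 2)
-430610/316616 + (45*(B(17) + 11))/483885 = -430610/316616 + (45*(2 + 11))/483885 = -430610*1/316616 + (45*13)*(1/483885) = -215305/158308 + 585*(1/483885) = -215305/158308 + 13/10753 = -2313116661/1702285924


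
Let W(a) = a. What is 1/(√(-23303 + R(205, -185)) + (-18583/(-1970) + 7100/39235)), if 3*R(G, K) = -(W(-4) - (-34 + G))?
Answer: 6892283507389770/16730456954898794603 - 238968004788100*I*√209202/16730456954898794603 ≈ 0.00041196 - 0.006533*I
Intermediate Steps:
R(G, K) = -10 + G/3 (R(G, K) = (-(-4 - (-34 + G)))/3 = (-(-4 + (34 - G)))/3 = (-(30 - G))/3 = (-30 + G)/3 = -10 + G/3)
1/(√(-23303 + R(205, -185)) + (-18583/(-1970) + 7100/39235)) = 1/(√(-23303 + (-10 + (⅓)*205)) + (-18583/(-1970) + 7100/39235)) = 1/(√(-23303 + (-10 + 205/3)) + (-18583*(-1/1970) + 7100*(1/39235))) = 1/(√(-23303 + 175/3) + (18583/1970 + 1420/7847)) = 1/(√(-69734/3) + 148618201/15458590) = 1/(I*√209202/3 + 148618201/15458590) = 1/(148618201/15458590 + I*√209202/3)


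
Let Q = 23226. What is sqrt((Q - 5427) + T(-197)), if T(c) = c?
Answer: sqrt(17602) ≈ 132.67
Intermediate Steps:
sqrt((Q - 5427) + T(-197)) = sqrt((23226 - 5427) - 197) = sqrt(17799 - 197) = sqrt(17602)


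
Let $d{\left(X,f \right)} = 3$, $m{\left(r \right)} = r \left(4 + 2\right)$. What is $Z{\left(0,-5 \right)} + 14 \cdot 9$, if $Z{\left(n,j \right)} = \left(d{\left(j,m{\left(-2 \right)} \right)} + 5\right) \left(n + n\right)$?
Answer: $126$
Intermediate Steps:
$m{\left(r \right)} = 6 r$ ($m{\left(r \right)} = r 6 = 6 r$)
$Z{\left(n,j \right)} = 16 n$ ($Z{\left(n,j \right)} = \left(3 + 5\right) \left(n + n\right) = 8 \cdot 2 n = 16 n$)
$Z{\left(0,-5 \right)} + 14 \cdot 9 = 16 \cdot 0 + 14 \cdot 9 = 0 + 126 = 126$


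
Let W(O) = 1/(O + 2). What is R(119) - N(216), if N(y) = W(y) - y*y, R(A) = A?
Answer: 10196949/218 ≈ 46775.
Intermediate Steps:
W(O) = 1/(2 + O)
N(y) = 1/(2 + y) - y² (N(y) = 1/(2 + y) - y*y = 1/(2 + y) - y²)
R(119) - N(216) = 119 - (1 - 1*216²*(2 + 216))/(2 + 216) = 119 - (1 - 1*46656*218)/218 = 119 - (1 - 10171008)/218 = 119 - (-10171007)/218 = 119 - 1*(-10171007/218) = 119 + 10171007/218 = 10196949/218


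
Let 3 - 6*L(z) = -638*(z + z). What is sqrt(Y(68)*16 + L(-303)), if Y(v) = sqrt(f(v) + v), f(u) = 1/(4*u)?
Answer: sqrt(-74489750 + 272*sqrt(314449))/34 ≈ 253.59*I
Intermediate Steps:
f(u) = 1/(4*u)
Y(v) = sqrt(v + 1/(4*v)) (Y(v) = sqrt(1/(4*v) + v) = sqrt(v + 1/(4*v)))
L(z) = 1/2 + 638*z/3 (L(z) = 1/2 - (-319)*(z + z)/3 = 1/2 - (-319)*2*z/3 = 1/2 - (-638)*z/3 = 1/2 + 638*z/3)
sqrt(Y(68)*16 + L(-303)) = sqrt((sqrt(1/68 + 4*68)/2)*16 + (1/2 + (638/3)*(-303))) = sqrt((sqrt(1/68 + 272)/2)*16 + (1/2 - 64438)) = sqrt((sqrt(18497/68)/2)*16 - 128875/2) = sqrt(((sqrt(314449)/34)/2)*16 - 128875/2) = sqrt((sqrt(314449)/68)*16 - 128875/2) = sqrt(4*sqrt(314449)/17 - 128875/2) = sqrt(-128875/2 + 4*sqrt(314449)/17)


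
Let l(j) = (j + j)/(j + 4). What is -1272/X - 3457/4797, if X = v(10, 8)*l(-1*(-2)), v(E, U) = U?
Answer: -2295083/9594 ≈ -239.22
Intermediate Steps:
l(j) = 2*j/(4 + j) (l(j) = (2*j)/(4 + j) = 2*j/(4 + j))
X = 16/3 (X = 8*(2*(-1*(-2))/(4 - 1*(-2))) = 8*(2*2/(4 + 2)) = 8*(2*2/6) = 8*(2*2*(⅙)) = 8*(⅔) = 16/3 ≈ 5.3333)
-1272/X - 3457/4797 = -1272/16/3 - 3457/4797 = -1272*3/16 - 3457*1/4797 = -477/2 - 3457/4797 = -2295083/9594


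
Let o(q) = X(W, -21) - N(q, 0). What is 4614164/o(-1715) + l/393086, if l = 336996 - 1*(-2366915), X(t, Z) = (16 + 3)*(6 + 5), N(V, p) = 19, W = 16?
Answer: 907138506597/37343170 ≈ 24292.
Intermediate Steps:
X(t, Z) = 209 (X(t, Z) = 19*11 = 209)
o(q) = 190 (o(q) = 209 - 1*19 = 209 - 19 = 190)
l = 2703911 (l = 336996 + 2366915 = 2703911)
4614164/o(-1715) + l/393086 = 4614164/190 + 2703911/393086 = 4614164*(1/190) + 2703911*(1/393086) = 2307082/95 + 2703911/393086 = 907138506597/37343170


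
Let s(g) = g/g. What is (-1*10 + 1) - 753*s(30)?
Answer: -762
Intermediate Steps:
s(g) = 1
(-1*10 + 1) - 753*s(30) = (-1*10 + 1) - 753*1 = (-10 + 1) - 753 = -9 - 753 = -762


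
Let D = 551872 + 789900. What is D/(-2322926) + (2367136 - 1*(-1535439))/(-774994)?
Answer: -5052629091909/900126856222 ≈ -5.6132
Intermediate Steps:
D = 1341772
D/(-2322926) + (2367136 - 1*(-1535439))/(-774994) = 1341772/(-2322926) + (2367136 - 1*(-1535439))/(-774994) = 1341772*(-1/2322926) + (2367136 + 1535439)*(-1/774994) = -670886/1161463 + 3902575*(-1/774994) = -670886/1161463 - 3902575/774994 = -5052629091909/900126856222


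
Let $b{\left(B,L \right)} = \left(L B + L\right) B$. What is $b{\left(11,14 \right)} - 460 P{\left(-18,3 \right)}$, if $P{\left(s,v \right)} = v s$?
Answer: $26688$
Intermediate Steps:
$b{\left(B,L \right)} = B \left(L + B L\right)$ ($b{\left(B,L \right)} = \left(B L + L\right) B = \left(L + B L\right) B = B \left(L + B L\right)$)
$P{\left(s,v \right)} = s v$
$b{\left(11,14 \right)} - 460 P{\left(-18,3 \right)} = 11 \cdot 14 \left(1 + 11\right) - 460 \left(\left(-18\right) 3\right) = 11 \cdot 14 \cdot 12 - -24840 = 1848 + 24840 = 26688$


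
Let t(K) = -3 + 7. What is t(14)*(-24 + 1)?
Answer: -92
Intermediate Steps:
t(K) = 4
t(14)*(-24 + 1) = 4*(-24 + 1) = 4*(-23) = -92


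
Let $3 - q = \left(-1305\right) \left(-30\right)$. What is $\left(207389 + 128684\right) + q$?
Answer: $296926$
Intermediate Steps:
$q = -39147$ ($q = 3 - \left(-1305\right) \left(-30\right) = 3 - 39150 = -39147$)
$\left(207389 + 128684\right) + q = \left(207389 + 128684\right) - 39147 = 336073 - 39147 = 296926$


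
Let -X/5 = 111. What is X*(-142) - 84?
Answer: 78726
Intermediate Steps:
X = -555 (X = -5*111 = -555)
X*(-142) - 84 = -555*(-142) - 84 = 78810 - 84 = 78726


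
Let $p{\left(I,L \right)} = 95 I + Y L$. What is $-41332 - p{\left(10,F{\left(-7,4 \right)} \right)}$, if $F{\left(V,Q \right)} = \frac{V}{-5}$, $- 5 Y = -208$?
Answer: $- \frac{1058506}{25} \approx -42340.0$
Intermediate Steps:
$Y = \frac{208}{5}$ ($Y = \left(- \frac{1}{5}\right) \left(-208\right) = \frac{208}{5} \approx 41.6$)
$F{\left(V,Q \right)} = - \frac{V}{5}$ ($F{\left(V,Q \right)} = V \left(- \frac{1}{5}\right) = - \frac{V}{5}$)
$p{\left(I,L \right)} = 95 I + \frac{208 L}{5}$
$-41332 - p{\left(10,F{\left(-7,4 \right)} \right)} = -41332 - \left(95 \cdot 10 + \frac{208 \left(\left(- \frac{1}{5}\right) \left(-7\right)\right)}{5}\right) = -41332 - \left(950 + \frac{208}{5} \cdot \frac{7}{5}\right) = -41332 - \left(950 + \frac{1456}{25}\right) = -41332 - \frac{25206}{25} = - \frac{1058506}{25}$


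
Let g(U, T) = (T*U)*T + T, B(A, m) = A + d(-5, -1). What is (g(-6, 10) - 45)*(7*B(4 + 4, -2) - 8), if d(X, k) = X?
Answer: -8255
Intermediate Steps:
B(A, m) = -5 + A (B(A, m) = A - 5 = -5 + A)
g(U, T) = T + U*T² (g(U, T) = U*T² + T = T + U*T²)
(g(-6, 10) - 45)*(7*B(4 + 4, -2) - 8) = (10*(1 + 10*(-6)) - 45)*(7*(-5 + (4 + 4)) - 8) = (10*(1 - 60) - 45)*(7*(-5 + 8) - 8) = (10*(-59) - 45)*(7*3 - 8) = (-590 - 45)*(21 - 8) = -635*13 = -8255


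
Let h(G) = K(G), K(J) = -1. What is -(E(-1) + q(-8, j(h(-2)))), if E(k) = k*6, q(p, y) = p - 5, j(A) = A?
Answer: 19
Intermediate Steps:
h(G) = -1
q(p, y) = -5 + p
E(k) = 6*k
-(E(-1) + q(-8, j(h(-2)))) = -(6*(-1) + (-5 - 8)) = -(-6 - 13) = -1*(-19) = 19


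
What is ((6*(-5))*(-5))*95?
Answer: 14250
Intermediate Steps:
((6*(-5))*(-5))*95 = -30*(-5)*95 = 150*95 = 14250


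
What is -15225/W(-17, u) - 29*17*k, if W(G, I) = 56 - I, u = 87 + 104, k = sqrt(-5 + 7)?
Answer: 1015/9 - 493*sqrt(2) ≈ -584.43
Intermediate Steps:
k = sqrt(2) ≈ 1.4142
u = 191
-15225/W(-17, u) - 29*17*k = -15225/(56 - 1*191) - 29*17*sqrt(2) = -15225/(56 - 191) - 493*sqrt(2) = -15225/(-135) - 493*sqrt(2) = -15225*(-1/135) - 493*sqrt(2) = 1015/9 - 493*sqrt(2)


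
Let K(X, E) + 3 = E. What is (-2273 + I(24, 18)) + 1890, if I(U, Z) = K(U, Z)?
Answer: -368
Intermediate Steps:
K(X, E) = -3 + E
I(U, Z) = -3 + Z
(-2273 + I(24, 18)) + 1890 = (-2273 + (-3 + 18)) + 1890 = (-2273 + 15) + 1890 = -2258 + 1890 = -368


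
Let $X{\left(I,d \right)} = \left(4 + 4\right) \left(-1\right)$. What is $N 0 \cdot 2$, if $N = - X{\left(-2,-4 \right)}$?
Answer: $0$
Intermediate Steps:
$X{\left(I,d \right)} = -8$ ($X{\left(I,d \right)} = 8 \left(-1\right) = -8$)
$N = 8$ ($N = \left(-1\right) \left(-8\right) = 8$)
$N 0 \cdot 2 = 8 \cdot 0 \cdot 2 = 0 \cdot 2 = 0$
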